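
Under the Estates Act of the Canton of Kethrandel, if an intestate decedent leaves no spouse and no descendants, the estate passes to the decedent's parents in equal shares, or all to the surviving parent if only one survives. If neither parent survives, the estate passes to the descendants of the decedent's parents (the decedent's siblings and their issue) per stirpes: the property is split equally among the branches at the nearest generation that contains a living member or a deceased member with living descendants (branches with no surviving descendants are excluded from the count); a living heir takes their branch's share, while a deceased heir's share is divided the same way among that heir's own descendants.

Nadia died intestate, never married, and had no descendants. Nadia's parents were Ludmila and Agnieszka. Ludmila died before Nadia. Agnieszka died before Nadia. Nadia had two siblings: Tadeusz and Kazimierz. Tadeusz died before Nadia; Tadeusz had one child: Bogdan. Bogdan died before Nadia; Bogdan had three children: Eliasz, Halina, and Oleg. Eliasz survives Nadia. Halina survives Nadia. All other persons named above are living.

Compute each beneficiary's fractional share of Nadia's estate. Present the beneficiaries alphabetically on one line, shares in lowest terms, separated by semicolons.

Eliasz 1/6; Halina 1/6; Kazimierz 1/2; Oleg 1/6

Neither parent survives and there are no descendants, so the estate passes to Nadia's siblings and their issue per stirpes.
The estate is divided into 2 equal shares of 1/2 among Tadeusz, Kazimierz.
Tadeusz predeceased; the 1/2 allotted to Tadeusz's branch passes to Tadeusz's issue by representation.
Bogdan's line is the sole branch at this level, so the full 1/2 passes to Bogdan's issue by representation.
The 1/2 is divided into 3 equal shares of 1/6 among Eliasz, Halina, Oleg.
Eliasz is living and takes 1/6.
Halina is living and takes 1/6.
Oleg is living and takes 1/6.
Kazimierz is living and takes 1/2.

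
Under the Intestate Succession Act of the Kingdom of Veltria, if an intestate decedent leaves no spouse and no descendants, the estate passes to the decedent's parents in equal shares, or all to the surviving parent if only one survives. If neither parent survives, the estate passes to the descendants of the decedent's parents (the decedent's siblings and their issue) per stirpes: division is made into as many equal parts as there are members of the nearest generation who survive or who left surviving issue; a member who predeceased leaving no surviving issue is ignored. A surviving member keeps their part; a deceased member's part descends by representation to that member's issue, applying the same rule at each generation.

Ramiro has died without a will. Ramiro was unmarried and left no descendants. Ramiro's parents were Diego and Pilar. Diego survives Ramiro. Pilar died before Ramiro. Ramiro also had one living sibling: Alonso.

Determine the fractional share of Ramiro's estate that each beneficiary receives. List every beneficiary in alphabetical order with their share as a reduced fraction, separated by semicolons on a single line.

Only one parent, Diego, survives, so Diego takes the entire estate. The siblings take nothing because a surviving parent has priority.

Diego 1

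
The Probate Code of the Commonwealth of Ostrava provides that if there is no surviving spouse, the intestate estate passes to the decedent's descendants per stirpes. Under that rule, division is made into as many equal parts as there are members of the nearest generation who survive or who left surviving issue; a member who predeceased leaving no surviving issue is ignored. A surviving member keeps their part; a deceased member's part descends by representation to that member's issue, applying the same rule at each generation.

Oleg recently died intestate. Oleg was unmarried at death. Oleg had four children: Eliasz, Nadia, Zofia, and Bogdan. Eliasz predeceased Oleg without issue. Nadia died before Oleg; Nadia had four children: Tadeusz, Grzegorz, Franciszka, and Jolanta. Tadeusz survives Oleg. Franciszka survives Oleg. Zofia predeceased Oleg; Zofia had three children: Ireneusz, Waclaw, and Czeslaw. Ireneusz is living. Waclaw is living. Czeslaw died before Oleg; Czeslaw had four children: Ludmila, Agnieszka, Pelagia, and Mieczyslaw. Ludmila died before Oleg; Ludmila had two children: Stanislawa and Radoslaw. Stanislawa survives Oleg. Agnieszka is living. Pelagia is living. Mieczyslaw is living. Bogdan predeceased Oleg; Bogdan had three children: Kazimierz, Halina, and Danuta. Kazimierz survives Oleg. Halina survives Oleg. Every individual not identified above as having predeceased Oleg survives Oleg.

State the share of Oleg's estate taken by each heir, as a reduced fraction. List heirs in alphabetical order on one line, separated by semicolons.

Agnieszka 1/36; Danuta 1/9; Franciszka 1/12; Grzegorz 1/12; Halina 1/9; Ireneusz 1/9; Jolanta 1/12; Kazimierz 1/9; Mieczyslaw 1/36; Pelagia 1/36; Radoslaw 1/72; Stanislawa 1/72; Tadeusz 1/12; Waclaw 1/9

There is no surviving spouse, so the entire estate passes to Oleg's descendants per stirpes.
Eliasz left no surviving issue, so that branch lapses and is disregarded.
The estate is divided into 3 equal shares of 1/3 among Nadia, Zofia, Bogdan.
Nadia predeceased; the 1/3 allotted to Nadia's branch passes to Nadia's issue by representation.
The 1/3 is divided into 4 equal shares of 1/12 among Tadeusz, Grzegorz, Franciszka, Jolanta.
Tadeusz is living and takes 1/12.
Grzegorz is living and takes 1/12.
Franciszka is living and takes 1/12.
Jolanta is living and takes 1/12.
Zofia predeceased; the 1/3 allotted to Zofia's branch passes to Zofia's issue by representation.
The 1/3 is divided into 3 equal shares of 1/9 among Ireneusz, Waclaw, Czeslaw.
Ireneusz is living and takes 1/9.
Waclaw is living and takes 1/9.
Czeslaw predeceased; the 1/9 allotted to Czeslaw's branch passes to Czeslaw's issue by representation.
The 1/9 is divided into 4 equal shares of 1/36 among Ludmila, Agnieszka, Pelagia, Mieczyslaw.
Ludmila predeceased; the 1/36 allotted to Ludmila's branch passes to Ludmila's issue by representation.
The 1/36 is divided into 2 equal shares of 1/72 among Stanislawa, Radoslaw.
Stanislawa is living and takes 1/72.
Radoslaw is living and takes 1/72.
Agnieszka is living and takes 1/36.
Pelagia is living and takes 1/36.
Mieczyslaw is living and takes 1/36.
Bogdan predeceased; the 1/3 allotted to Bogdan's branch passes to Bogdan's issue by representation.
The 1/3 is divided into 3 equal shares of 1/9 among Kazimierz, Halina, Danuta.
Kazimierz is living and takes 1/9.
Halina is living and takes 1/9.
Danuta is living and takes 1/9.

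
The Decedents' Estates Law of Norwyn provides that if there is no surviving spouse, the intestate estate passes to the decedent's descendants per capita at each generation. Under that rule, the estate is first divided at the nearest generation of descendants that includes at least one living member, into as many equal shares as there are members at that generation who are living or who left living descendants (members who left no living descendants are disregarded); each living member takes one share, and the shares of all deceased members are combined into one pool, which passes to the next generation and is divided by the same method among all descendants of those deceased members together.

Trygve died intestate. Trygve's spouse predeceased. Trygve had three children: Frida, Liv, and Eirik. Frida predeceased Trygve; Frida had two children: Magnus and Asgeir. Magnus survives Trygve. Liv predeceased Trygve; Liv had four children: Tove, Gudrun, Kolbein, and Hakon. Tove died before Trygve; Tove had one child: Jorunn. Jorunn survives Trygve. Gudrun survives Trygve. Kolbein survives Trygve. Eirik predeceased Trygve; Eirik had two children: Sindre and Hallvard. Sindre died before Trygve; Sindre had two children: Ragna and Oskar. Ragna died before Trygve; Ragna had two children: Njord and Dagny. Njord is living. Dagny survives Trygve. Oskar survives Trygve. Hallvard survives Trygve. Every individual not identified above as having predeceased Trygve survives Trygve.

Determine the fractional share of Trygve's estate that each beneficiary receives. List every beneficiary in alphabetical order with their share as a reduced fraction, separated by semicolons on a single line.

There is no surviving spouse, so the entire estate passes to Trygve's descendants per capita at each generation.
No one at generation 1 (Frida, Liv, Eirik) is living; moving to the next generation.
At generation 2 (Magnus, Asgeir, Tove, Gudrun, Kolbein, Hakon, Sindre, Hallvard) there are 8 shares of (1)/8 = 1/8 each.
Living: Magnus, Asgeir, Gudrun, Kolbein, Hakon, and Hallvard — each takes 1/8.
Deceased: Tove and Sindre. Their combined 1/4 is pooled and carried to generation 3.
At generation 3 (Jorunn, Ragna, Oskar) there are 3 shares of (1/4)/3 = 1/12 each.
Living: Jorunn and Oskar — each takes 1/12.
Deceased: Ragna. That 1/12 share is carried to generation 4.
At generation 4 (Njord, Dagny) there are 2 shares of (1/12)/2 = 1/24 each.
Living: Njord and Dagny — each takes 1/24.

Asgeir 1/8; Dagny 1/24; Gudrun 1/8; Hakon 1/8; Hallvard 1/8; Jorunn 1/12; Kolbein 1/8; Magnus 1/8; Njord 1/24; Oskar 1/12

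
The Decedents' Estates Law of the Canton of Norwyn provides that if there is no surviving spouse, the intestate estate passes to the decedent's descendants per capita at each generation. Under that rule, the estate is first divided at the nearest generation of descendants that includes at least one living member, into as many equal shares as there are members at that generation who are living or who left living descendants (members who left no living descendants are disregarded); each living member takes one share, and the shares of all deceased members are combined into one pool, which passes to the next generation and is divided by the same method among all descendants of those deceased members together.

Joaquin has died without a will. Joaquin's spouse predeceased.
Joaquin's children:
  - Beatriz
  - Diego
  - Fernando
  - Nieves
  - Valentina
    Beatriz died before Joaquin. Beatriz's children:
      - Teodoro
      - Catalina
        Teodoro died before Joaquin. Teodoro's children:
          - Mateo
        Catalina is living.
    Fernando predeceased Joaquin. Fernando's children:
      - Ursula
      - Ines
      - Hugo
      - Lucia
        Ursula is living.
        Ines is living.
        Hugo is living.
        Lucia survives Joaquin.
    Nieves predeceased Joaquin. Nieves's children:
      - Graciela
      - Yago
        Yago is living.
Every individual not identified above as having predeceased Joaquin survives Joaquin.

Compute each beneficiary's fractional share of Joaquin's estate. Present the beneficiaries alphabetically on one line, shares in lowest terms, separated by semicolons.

There is no surviving spouse, so the entire estate passes to Joaquin's descendants per capita at each generation.
At generation 1 (Beatriz, Diego, Fernando, Nieves, Valentina) there are 5 shares of (1)/5 = 1/5 each.
Living: Diego and Valentina — each takes 1/5.
Deceased: Beatriz, Fernando, and Nieves. Their combined 3/5 is pooled and carried to generation 2.
At generation 2 (Teodoro, Catalina, Ursula, Ines, Hugo, Lucia, Graciela, Yago) there are 8 shares of (3/5)/8 = 3/40 each.
Living: Catalina, Ursula, Ines, Hugo, Lucia, Graciela, and Yago — each takes 3/40.
Deceased: Teodoro. That 3/40 share is carried to generation 3.
At generation 3 (Mateo) there are 1 shares of (3/40)/1 = 3/40 each.
Living: Mateo — each takes 3/40.

Catalina 3/40; Diego 1/5; Graciela 3/40; Hugo 3/40; Ines 3/40; Lucia 3/40; Mateo 3/40; Ursula 3/40; Valentina 1/5; Yago 3/40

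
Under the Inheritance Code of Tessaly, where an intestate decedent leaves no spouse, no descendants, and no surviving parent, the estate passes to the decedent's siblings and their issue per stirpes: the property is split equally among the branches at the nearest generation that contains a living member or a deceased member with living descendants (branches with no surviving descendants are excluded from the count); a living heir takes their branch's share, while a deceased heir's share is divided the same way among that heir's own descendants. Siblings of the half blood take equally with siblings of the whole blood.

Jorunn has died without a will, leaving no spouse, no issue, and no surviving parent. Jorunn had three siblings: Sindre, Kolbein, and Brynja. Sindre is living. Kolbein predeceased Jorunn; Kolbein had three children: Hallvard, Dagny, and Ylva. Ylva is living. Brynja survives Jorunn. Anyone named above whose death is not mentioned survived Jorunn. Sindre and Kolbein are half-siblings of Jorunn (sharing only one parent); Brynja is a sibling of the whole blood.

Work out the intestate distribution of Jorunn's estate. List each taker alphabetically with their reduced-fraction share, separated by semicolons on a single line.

Brynja 1/3; Dagny 1/9; Hallvard 1/9; Sindre 1/3; Ylva 1/9

No spouse, descendants, or parent survives, so the estate passes to Jorunn's siblings per stirpes.
Half-blood and whole-blood siblings take equally under the stated rule.
The estate is divided into 3 equal shares of 1/3 among Sindre, Kolbein, Brynja.
Sindre is living and takes 1/3.
Kolbein predeceased; the 1/3 allotted to Kolbein's branch passes to Kolbein's issue by representation.
The 1/3 is divided into 3 equal shares of 1/9 among Hallvard, Dagny, Ylva.
Hallvard is living and takes 1/9.
Dagny is living and takes 1/9.
Ylva is living and takes 1/9.
Brynja is living and takes 1/3.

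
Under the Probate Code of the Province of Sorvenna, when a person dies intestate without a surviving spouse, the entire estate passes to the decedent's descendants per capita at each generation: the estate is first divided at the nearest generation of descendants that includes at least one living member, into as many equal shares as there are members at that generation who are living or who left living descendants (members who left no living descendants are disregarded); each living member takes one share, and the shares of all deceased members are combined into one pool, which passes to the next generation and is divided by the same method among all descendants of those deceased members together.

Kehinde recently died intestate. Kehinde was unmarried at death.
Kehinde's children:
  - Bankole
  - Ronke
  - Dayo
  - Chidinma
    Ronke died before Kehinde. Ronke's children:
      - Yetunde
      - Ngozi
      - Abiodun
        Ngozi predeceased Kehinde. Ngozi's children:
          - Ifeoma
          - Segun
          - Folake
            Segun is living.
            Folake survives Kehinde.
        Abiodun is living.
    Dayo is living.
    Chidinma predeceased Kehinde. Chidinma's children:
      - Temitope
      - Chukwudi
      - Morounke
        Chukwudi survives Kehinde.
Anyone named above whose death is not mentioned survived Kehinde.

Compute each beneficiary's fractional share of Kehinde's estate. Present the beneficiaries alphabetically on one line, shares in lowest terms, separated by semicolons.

There is no surviving spouse, so the entire estate passes to Kehinde's descendants per capita at each generation.
At generation 1 (Bankole, Ronke, Dayo, Chidinma) there are 4 shares of (1)/4 = 1/4 each.
Living: Bankole and Dayo — each takes 1/4.
Deceased: Ronke and Chidinma. Their combined 1/2 is pooled and carried to generation 2.
At generation 2 (Yetunde, Ngozi, Abiodun, Temitope, Chukwudi, Morounke) there are 6 shares of (1/2)/6 = 1/12 each.
Living: Yetunde, Abiodun, Temitope, Chukwudi, and Morounke — each takes 1/12.
Deceased: Ngozi. That 1/12 share is carried to generation 3.
At generation 3 (Ifeoma, Segun, Folake) there are 3 shares of (1/12)/3 = 1/36 each.
Living: Ifeoma, Segun, and Folake — each takes 1/36.

Abiodun 1/12; Bankole 1/4; Chukwudi 1/12; Dayo 1/4; Folake 1/36; Ifeoma 1/36; Morounke 1/12; Segun 1/36; Temitope 1/12; Yetunde 1/12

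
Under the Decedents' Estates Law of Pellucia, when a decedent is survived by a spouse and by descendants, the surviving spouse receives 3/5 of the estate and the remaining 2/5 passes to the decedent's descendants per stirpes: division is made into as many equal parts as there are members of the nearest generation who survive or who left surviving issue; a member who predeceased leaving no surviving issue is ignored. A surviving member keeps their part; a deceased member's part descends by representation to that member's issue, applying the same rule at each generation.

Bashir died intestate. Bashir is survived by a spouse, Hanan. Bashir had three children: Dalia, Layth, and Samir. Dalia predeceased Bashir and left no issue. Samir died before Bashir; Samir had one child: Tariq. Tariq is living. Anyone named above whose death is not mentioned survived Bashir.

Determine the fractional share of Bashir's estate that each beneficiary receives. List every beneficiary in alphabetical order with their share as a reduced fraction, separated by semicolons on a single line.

Hanan, as surviving spouse, takes 3/5.
The remaining 2/5 passes to Bashir's descendants per stirpes.
Dalia left no surviving issue, so that branch lapses and is disregarded.
The 2/5 is divided into 2 equal shares of 1/5 among Layth, Samir.
Layth is living and takes 1/5.
Samir predeceased; the 1/5 allotted to Samir's branch passes to Samir's issue by representation.
Tariq is the sole taker at this level and receives the full 1/5.

Hanan 3/5; Layth 1/5; Tariq 1/5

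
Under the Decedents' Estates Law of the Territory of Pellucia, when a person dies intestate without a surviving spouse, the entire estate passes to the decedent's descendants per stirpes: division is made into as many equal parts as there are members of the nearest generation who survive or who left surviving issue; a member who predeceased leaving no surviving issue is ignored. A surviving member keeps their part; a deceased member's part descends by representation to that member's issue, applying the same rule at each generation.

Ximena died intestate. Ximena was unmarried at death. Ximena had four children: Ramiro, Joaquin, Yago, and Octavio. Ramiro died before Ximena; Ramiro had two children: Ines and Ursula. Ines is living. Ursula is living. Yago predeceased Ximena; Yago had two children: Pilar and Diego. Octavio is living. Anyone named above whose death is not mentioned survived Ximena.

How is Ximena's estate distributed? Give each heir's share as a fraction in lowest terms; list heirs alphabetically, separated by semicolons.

Diego 1/8; Ines 1/8; Joaquin 1/4; Octavio 1/4; Pilar 1/8; Ursula 1/8

There is no surviving spouse, so the entire estate passes to Ximena's descendants per stirpes.
The estate is divided into 4 equal shares of 1/4 among Ramiro, Joaquin, Yago, Octavio.
Ramiro predeceased; the 1/4 allotted to Ramiro's branch passes to Ramiro's issue by representation.
The 1/4 is divided into 2 equal shares of 1/8 among Ines, Ursula.
Ines is living and takes 1/8.
Ursula is living and takes 1/8.
Joaquin is living and takes 1/4.
Yago predeceased; the 1/4 allotted to Yago's branch passes to Yago's issue by representation.
The 1/4 is divided into 2 equal shares of 1/8 among Pilar, Diego.
Pilar is living and takes 1/8.
Diego is living and takes 1/8.
Octavio is living and takes 1/4.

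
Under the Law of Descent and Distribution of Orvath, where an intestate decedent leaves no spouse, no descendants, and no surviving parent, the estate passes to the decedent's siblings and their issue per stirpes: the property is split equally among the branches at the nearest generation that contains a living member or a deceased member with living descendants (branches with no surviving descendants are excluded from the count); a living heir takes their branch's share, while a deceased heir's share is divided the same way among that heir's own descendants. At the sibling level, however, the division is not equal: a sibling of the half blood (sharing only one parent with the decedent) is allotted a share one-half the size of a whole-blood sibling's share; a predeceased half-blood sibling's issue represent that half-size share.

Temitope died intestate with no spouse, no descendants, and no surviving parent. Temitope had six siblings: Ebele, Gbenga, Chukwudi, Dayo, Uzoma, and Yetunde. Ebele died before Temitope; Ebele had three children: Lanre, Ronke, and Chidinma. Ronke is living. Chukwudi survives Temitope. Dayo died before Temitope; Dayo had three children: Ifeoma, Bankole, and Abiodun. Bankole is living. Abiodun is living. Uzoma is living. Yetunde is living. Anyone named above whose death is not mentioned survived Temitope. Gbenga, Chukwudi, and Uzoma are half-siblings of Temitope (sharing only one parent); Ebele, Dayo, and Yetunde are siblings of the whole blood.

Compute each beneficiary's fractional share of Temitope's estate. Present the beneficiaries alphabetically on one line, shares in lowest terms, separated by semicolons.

Abiodun 2/27; Bankole 2/27; Chidinma 2/27; Chukwudi 1/9; Gbenga 1/9; Ifeoma 2/27; Lanre 2/27; Ronke 2/27; Uzoma 1/9; Yetunde 2/9

No spouse, descendants, or parent survives, so the estate passes to Temitope's siblings per stirpes.
Half-blood siblings count for one-half the weight of whole-blood siblings at the initial division.
Dividing 1 in proportion to weights (total weight 9/2): Ebele (weight 1) → 2/9; Gbenga (weight 1/2) → 1/9; Chukwudi (weight 1/2) → 1/9; Dayo (weight 1) → 2/9; Uzoma (weight 1/2) → 1/9; Yetunde (weight 1) → 2/9.
Ebele predeceased; the 2/9 allotted to Ebele's branch passes to Ebele's issue by representation.
The 2/9 is divided into 3 equal shares of 2/27 among Lanre, Ronke, Chidinma.
Lanre is living and takes 2/27.
Ronke is living and takes 2/27.
Chidinma is living and takes 2/27.
Gbenga is living and takes 1/9.
Chukwudi is living and takes 1/9.
Dayo predeceased; the 2/9 allotted to Dayo's branch passes to Dayo's issue by representation.
The 2/9 is divided into 3 equal shares of 2/27 among Ifeoma, Bankole, Abiodun.
Ifeoma is living and takes 2/27.
Bankole is living and takes 2/27.
Abiodun is living and takes 2/27.
Uzoma is living and takes 1/9.
Yetunde is living and takes 2/9.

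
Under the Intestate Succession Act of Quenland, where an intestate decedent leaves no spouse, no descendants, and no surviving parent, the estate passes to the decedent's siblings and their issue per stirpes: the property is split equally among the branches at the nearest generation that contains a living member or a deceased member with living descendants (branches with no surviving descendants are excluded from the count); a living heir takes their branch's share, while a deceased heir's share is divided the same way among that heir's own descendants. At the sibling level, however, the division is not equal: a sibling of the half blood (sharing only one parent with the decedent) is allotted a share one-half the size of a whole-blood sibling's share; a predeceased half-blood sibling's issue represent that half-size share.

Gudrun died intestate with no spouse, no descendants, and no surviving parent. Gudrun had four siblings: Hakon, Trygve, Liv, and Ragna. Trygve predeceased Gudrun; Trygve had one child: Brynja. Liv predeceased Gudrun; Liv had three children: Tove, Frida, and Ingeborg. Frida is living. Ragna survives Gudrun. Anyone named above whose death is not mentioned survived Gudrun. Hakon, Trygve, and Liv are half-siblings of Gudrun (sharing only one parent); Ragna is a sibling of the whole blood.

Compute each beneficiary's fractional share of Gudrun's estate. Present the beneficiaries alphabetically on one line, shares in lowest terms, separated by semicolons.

No spouse, descendants, or parent survives, so the estate passes to Gudrun's siblings per stirpes.
Half-blood siblings count for one-half the weight of whole-blood siblings at the initial division.
Dividing 1 in proportion to weights (total weight 5/2): Hakon (weight 1/2) → 1/5; Trygve (weight 1/2) → 1/5; Liv (weight 1/2) → 1/5; Ragna (weight 1) → 2/5.
Hakon is living and takes 1/5.
Trygve predeceased; the 1/5 allotted to Trygve's branch passes to Trygve's issue by representation.
Brynja is the sole taker at this level and receives the full 1/5.
Liv predeceased; the 1/5 allotted to Liv's branch passes to Liv's issue by representation.
The 1/5 is divided into 3 equal shares of 1/15 among Tove, Frida, Ingeborg.
Tove is living and takes 1/15.
Frida is living and takes 1/15.
Ingeborg is living and takes 1/15.
Ragna is living and takes 2/5.

Brynja 1/5; Frida 1/15; Hakon 1/5; Ingeborg 1/15; Ragna 2/5; Tove 1/15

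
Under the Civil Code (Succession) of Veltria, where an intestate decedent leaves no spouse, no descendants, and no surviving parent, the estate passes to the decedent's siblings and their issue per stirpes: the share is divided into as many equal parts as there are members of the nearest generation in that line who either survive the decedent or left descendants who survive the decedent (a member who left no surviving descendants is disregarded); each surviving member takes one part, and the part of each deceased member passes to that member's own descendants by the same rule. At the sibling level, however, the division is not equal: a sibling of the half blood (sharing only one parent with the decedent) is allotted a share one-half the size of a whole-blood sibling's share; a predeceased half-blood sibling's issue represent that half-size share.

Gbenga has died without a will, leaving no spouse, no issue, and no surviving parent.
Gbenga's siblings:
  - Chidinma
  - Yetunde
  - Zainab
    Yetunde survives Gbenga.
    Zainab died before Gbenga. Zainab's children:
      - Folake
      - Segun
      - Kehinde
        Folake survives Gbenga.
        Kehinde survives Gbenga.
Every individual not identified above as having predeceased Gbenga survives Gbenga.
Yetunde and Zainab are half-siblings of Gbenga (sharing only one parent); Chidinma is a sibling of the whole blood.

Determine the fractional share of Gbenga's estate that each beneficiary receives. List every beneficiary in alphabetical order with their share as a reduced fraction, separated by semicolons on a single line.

No spouse, descendants, or parent survives, so the estate passes to Gbenga's siblings per stirpes.
Half-blood siblings count for one-half the weight of whole-blood siblings at the initial division.
Dividing 1 in proportion to weights (total weight 2): Chidinma (weight 1) → 1/2; Yetunde (weight 1/2) → 1/4; Zainab (weight 1/2) → 1/4.
Chidinma is living and takes 1/2.
Yetunde is living and takes 1/4.
Zainab predeceased; the 1/4 allotted to Zainab's branch passes to Zainab's issue by representation.
The 1/4 is divided into 3 equal shares of 1/12 among Folake, Segun, Kehinde.
Folake is living and takes 1/12.
Segun is living and takes 1/12.
Kehinde is living and takes 1/12.

Chidinma 1/2; Folake 1/12; Kehinde 1/12; Segun 1/12; Yetunde 1/4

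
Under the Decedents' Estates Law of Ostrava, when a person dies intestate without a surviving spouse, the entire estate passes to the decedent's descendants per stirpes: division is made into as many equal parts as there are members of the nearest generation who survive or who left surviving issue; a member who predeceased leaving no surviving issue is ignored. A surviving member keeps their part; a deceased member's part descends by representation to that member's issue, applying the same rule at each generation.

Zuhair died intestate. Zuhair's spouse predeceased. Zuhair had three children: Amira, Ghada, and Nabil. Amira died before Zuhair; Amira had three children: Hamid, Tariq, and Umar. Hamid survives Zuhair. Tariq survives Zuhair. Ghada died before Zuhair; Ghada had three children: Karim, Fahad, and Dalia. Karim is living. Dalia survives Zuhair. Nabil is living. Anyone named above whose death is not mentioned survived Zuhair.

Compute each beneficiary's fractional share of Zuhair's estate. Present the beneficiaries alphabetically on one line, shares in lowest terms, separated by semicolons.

Dalia 1/9; Fahad 1/9; Hamid 1/9; Karim 1/9; Nabil 1/3; Tariq 1/9; Umar 1/9

There is no surviving spouse, so the entire estate passes to Zuhair's descendants per stirpes.
The estate is divided into 3 equal shares of 1/3 among Amira, Ghada, Nabil.
Amira predeceased; the 1/3 allotted to Amira's branch passes to Amira's issue by representation.
The 1/3 is divided into 3 equal shares of 1/9 among Hamid, Tariq, Umar.
Hamid is living and takes 1/9.
Tariq is living and takes 1/9.
Umar is living and takes 1/9.
Ghada predeceased; the 1/3 allotted to Ghada's branch passes to Ghada's issue by representation.
The 1/3 is divided into 3 equal shares of 1/9 among Karim, Fahad, Dalia.
Karim is living and takes 1/9.
Fahad is living and takes 1/9.
Dalia is living and takes 1/9.
Nabil is living and takes 1/3.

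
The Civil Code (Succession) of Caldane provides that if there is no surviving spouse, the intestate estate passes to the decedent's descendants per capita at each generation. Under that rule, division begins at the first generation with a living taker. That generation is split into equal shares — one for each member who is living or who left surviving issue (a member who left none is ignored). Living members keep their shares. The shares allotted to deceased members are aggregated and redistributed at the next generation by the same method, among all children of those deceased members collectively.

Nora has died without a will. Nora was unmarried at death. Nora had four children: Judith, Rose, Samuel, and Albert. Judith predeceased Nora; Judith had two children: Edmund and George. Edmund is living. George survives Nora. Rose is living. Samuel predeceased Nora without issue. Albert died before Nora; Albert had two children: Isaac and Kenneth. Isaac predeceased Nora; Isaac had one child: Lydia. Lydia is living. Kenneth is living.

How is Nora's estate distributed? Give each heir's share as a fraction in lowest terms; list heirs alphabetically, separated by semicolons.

There is no surviving spouse, so the entire estate passes to Nora's descendants per capita at each generation.
At generation 1 (Judith, Rose, Albert) there are 3 shares of (1)/3 = 1/3 each.
Living: Rose — each takes 1/3.
Deceased: Judith and Albert. Their combined 2/3 is pooled and carried to generation 2.
At generation 2 (Edmund, George, Isaac, Kenneth) there are 4 shares of (2/3)/4 = 1/6 each.
Living: Edmund, George, and Kenneth — each takes 1/6.
Deceased: Isaac. That 1/6 share is carried to generation 3.
At generation 3 (Lydia) there are 1 shares of (1/6)/1 = 1/6 each.
Living: Lydia — each takes 1/6.

Edmund 1/6; George 1/6; Kenneth 1/6; Lydia 1/6; Rose 1/3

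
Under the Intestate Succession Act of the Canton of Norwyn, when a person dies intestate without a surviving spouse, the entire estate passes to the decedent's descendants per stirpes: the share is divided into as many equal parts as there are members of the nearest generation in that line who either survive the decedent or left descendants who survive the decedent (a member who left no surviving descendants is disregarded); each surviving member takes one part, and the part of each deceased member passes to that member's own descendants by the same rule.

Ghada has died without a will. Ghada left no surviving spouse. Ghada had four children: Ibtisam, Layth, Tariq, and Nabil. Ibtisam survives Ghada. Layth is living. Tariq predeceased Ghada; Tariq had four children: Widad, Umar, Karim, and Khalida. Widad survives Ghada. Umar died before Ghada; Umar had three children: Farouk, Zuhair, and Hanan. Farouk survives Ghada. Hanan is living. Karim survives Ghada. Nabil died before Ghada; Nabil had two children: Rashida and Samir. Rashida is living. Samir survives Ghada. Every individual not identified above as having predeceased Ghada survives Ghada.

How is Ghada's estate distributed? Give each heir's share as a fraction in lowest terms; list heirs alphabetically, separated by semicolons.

Farouk 1/48; Hanan 1/48; Ibtisam 1/4; Karim 1/16; Khalida 1/16; Layth 1/4; Rashida 1/8; Samir 1/8; Widad 1/16; Zuhair 1/48

There is no surviving spouse, so the entire estate passes to Ghada's descendants per stirpes.
The estate is divided into 4 equal shares of 1/4 among Ibtisam, Layth, Tariq, Nabil.
Ibtisam is living and takes 1/4.
Layth is living and takes 1/4.
Tariq predeceased; the 1/4 allotted to Tariq's branch passes to Tariq's issue by representation.
The 1/4 is divided into 4 equal shares of 1/16 among Widad, Umar, Karim, Khalida.
Widad is living and takes 1/16.
Umar predeceased; the 1/16 allotted to Umar's branch passes to Umar's issue by representation.
The 1/16 is divided into 3 equal shares of 1/48 among Farouk, Zuhair, Hanan.
Farouk is living and takes 1/48.
Zuhair is living and takes 1/48.
Hanan is living and takes 1/48.
Karim is living and takes 1/16.
Khalida is living and takes 1/16.
Nabil predeceased; the 1/4 allotted to Nabil's branch passes to Nabil's issue by representation.
The 1/4 is divided into 2 equal shares of 1/8 among Rashida, Samir.
Rashida is living and takes 1/8.
Samir is living and takes 1/8.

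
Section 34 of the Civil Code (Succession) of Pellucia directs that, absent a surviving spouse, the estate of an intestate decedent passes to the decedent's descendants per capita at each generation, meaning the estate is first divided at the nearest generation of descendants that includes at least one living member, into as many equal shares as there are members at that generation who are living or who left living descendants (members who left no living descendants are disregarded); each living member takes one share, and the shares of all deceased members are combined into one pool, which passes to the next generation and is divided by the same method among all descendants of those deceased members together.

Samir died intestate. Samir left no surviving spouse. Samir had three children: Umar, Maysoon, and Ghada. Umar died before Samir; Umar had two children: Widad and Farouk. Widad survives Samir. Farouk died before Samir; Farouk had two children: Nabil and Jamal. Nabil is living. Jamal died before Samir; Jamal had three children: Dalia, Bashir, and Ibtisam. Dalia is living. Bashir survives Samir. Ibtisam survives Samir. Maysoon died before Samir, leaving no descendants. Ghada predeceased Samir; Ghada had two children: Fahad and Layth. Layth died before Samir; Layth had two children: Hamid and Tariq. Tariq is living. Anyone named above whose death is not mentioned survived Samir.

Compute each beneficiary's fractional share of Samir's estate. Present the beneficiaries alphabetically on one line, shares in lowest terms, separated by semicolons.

Bashir 1/24; Dalia 1/24; Fahad 1/4; Hamid 1/8; Ibtisam 1/24; Nabil 1/8; Tariq 1/8; Widad 1/4

There is no surviving spouse, so the entire estate passes to Samir's descendants per capita at each generation.
No one at generation 1 (Umar, Ghada) is living; moving to the next generation.
At generation 2 (Widad, Farouk, Fahad, Layth) there are 4 shares of (1)/4 = 1/4 each.
Living: Widad and Fahad — each takes 1/4.
Deceased: Farouk and Layth. Their combined 1/2 is pooled and carried to generation 3.
At generation 3 (Nabil, Jamal, Hamid, Tariq) there are 4 shares of (1/2)/4 = 1/8 each.
Living: Nabil, Hamid, and Tariq — each takes 1/8.
Deceased: Jamal. That 1/8 share is carried to generation 4.
At generation 4 (Dalia, Bashir, Ibtisam) there are 3 shares of (1/8)/3 = 1/24 each.
Living: Dalia, Bashir, and Ibtisam — each takes 1/24.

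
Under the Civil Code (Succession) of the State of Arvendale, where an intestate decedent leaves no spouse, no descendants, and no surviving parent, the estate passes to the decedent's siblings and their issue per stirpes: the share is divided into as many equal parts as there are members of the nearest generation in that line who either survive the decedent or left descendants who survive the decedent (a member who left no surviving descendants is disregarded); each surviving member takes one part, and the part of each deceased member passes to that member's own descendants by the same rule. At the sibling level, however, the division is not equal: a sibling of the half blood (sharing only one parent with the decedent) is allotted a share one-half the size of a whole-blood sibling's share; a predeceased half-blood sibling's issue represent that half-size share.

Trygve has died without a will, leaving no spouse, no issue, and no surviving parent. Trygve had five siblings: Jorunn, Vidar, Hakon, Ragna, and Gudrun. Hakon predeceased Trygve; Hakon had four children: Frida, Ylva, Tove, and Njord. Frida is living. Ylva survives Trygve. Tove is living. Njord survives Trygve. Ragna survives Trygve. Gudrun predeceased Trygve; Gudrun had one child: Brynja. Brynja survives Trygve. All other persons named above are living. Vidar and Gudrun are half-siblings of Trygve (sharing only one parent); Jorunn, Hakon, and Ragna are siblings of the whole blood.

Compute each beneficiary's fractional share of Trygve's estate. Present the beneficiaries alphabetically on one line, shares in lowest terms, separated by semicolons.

No spouse, descendants, or parent survives, so the estate passes to Trygve's siblings per stirpes.
Half-blood siblings count for one-half the weight of whole-blood siblings at the initial division.
Dividing 1 in proportion to weights (total weight 4): Jorunn (weight 1) → 1/4; Vidar (weight 1/2) → 1/8; Hakon (weight 1) → 1/4; Ragna (weight 1) → 1/4; Gudrun (weight 1/2) → 1/8.
Jorunn is living and takes 1/4.
Vidar is living and takes 1/8.
Hakon predeceased; the 1/4 allotted to Hakon's branch passes to Hakon's issue by representation.
The 1/4 is divided into 4 equal shares of 1/16 among Frida, Ylva, Tove, Njord.
Frida is living and takes 1/16.
Ylva is living and takes 1/16.
Tove is living and takes 1/16.
Njord is living and takes 1/16.
Ragna is living and takes 1/4.
Gudrun predeceased; the 1/8 allotted to Gudrun's branch passes to Gudrun's issue by representation.
Brynja is the sole taker at this level and receives the full 1/8.

Brynja 1/8; Frida 1/16; Jorunn 1/4; Njord 1/16; Ragna 1/4; Tove 1/16; Vidar 1/8; Ylva 1/16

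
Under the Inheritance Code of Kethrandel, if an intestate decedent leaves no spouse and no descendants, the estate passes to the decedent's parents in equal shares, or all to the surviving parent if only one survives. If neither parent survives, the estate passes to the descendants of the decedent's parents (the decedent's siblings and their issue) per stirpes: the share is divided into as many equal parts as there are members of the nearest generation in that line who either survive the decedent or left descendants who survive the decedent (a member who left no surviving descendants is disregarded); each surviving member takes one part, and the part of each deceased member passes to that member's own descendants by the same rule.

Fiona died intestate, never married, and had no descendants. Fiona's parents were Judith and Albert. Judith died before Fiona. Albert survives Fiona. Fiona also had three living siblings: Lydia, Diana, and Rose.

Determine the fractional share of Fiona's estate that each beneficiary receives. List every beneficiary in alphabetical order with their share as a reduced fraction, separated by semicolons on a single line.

Only one parent, Albert, survives, so Albert takes the entire estate. The siblings take nothing because a surviving parent has priority.

Albert 1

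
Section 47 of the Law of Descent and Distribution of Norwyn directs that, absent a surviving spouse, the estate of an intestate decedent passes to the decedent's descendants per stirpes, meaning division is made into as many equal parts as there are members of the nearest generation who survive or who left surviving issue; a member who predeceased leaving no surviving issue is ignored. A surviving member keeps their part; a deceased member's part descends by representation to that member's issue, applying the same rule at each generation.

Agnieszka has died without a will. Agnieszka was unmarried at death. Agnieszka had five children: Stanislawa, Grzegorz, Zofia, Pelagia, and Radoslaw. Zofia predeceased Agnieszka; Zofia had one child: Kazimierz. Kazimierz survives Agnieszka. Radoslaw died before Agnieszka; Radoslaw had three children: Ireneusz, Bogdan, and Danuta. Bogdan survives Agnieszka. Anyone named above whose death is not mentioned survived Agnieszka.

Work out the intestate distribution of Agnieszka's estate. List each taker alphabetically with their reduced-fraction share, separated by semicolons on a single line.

Bogdan 1/15; Danuta 1/15; Grzegorz 1/5; Ireneusz 1/15; Kazimierz 1/5; Pelagia 1/5; Stanislawa 1/5

There is no surviving spouse, so the entire estate passes to Agnieszka's descendants per stirpes.
The estate is divided into 5 equal shares of 1/5 among Stanislawa, Grzegorz, Zofia, Pelagia, Radoslaw.
Stanislawa is living and takes 1/5.
Grzegorz is living and takes 1/5.
Zofia predeceased; the 1/5 allotted to Zofia's branch passes to Zofia's issue by representation.
Kazimierz is the sole taker at this level and receives the full 1/5.
Pelagia is living and takes 1/5.
Radoslaw predeceased; the 1/5 allotted to Radoslaw's branch passes to Radoslaw's issue by representation.
The 1/5 is divided into 3 equal shares of 1/15 among Ireneusz, Bogdan, Danuta.
Ireneusz is living and takes 1/15.
Bogdan is living and takes 1/15.
Danuta is living and takes 1/15.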